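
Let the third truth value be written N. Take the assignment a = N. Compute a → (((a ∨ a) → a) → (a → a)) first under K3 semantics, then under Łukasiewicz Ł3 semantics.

In K3: a ∨ a = N ∨ N = N
(a ∨ a) → a = N → N = N
a → a = N → N = N
((a ∨ a) → a) → (a → a) = N → N = N
a → (((a ∨ a) → a) → (a → a)) = N → N = N
In Łukasiewicz Ł3: a ∨ a = N ∨ N = N
(a ∨ a) → a = N → N = 1  [min(1, 1−½+½)]
a → a = N → N = 1
((a ∨ a) → a) → (a → a) = 1 → 1 = 1
a → (((a ∨ a) → a) → (a → a)) = N → 1 = 1
They differ because K3 and Łukasiewicz Ł3 treat N differently under implication.

N; 1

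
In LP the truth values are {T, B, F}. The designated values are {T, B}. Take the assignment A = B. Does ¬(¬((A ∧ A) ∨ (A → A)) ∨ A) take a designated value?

Yes

A ∧ A = B ∧ B = B
A → A = B → B = B  [¬B ∨ B]
(A ∧ A) ∨ (A → A) = B ∨ B = B
¬((A ∧ A) ∨ (A → A)) = ¬B = B
¬((A ∧ A) ∨ (A → A)) ∨ A = B ∨ B = B
¬(¬((A ∧ A) ∨ (A → A)) ∨ A) = ¬B = B
B ∈ {T, B}.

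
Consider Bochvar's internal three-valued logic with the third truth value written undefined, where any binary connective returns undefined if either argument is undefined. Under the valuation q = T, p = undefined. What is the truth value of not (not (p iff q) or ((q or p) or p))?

undefined

p iff q = undefined iff T = undefined
not (p iff q) = not undefined = undefined
q or p = T or undefined = undefined
(q or p) or p = undefined or undefined = undefined
not (p iff q) or ((q or p) or p) = undefined or undefined = undefined
not (not (p iff q) or ((q or p) or p)) = not undefined = undefined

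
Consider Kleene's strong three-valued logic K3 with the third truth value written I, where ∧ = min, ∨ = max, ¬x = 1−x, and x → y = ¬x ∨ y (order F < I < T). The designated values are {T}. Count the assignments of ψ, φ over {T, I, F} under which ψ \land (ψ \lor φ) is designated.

Designated under: (ψ=T, φ=T); (ψ=T, φ=I); (ψ=T, φ=F).

3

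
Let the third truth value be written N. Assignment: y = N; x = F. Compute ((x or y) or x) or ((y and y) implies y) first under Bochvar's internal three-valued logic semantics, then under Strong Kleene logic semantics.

In Bochvar's internal three-valued logic: x or y = F or N = N
(x or y) or x = N or F = N
y and y = N and N = N
(y and y) implies y = N implies N = N
((x or y) or x) or ((y and y) implies y) = N or N = N
In Strong Kleene logic: x or y = F or N = N
(x or y) or x = N or F = N
y and y = N and N = N
(y and y) implies y = N implies N = N
((x or y) or x) or ((y and y) implies y) = N or N = N

N; N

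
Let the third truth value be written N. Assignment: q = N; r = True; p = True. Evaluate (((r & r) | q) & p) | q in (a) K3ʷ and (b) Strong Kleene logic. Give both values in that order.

In K3ʷ: r & r = True & True = True
(r & r) | q = True | N = N
((r & r) | q) & p = N & True = N
(((r & r) | q) & p) | q = N | N = N
In Strong Kleene logic: r & r = True & True = True
(r & r) | q = True | N = True
((r & r) | q) & p = True & True = True
(((r & r) | q) & p) | q = True | N = True
They differ because K3ʷ and Strong Kleene logic treat N differently under the binary connectives.

N; True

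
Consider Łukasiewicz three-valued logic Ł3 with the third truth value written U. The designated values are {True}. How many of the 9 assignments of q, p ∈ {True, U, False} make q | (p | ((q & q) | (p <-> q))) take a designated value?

Of the 9 assignments, 7 give a value in {True}.

7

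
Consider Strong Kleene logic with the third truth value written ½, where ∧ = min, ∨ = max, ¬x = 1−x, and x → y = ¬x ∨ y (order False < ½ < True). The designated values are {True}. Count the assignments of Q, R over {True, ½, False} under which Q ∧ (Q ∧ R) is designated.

1

Designated under: (Q=True, R=True).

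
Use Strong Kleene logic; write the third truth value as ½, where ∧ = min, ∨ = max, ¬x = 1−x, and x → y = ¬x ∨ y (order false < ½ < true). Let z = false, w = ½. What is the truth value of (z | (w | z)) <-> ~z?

½

w | z = ½ | false = ½
z | (w | z) = false | ½ = ½
~z = ~false = true
(z | (w | z)) <-> ~z = ½ <-> true = ½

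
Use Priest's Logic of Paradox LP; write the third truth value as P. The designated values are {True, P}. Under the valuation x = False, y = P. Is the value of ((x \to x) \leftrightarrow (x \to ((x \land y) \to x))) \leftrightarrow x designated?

x \to x = False \to False = True
x \land y = False \land P = False
(x \land y) \to x = False \to False = True
x \to ((x \land y) \to x) = False \to True = True
(x \to x) \leftrightarrow (x \to ((x \land y) \to x)) = True \leftrightarrow True = True
((x \to x) \leftrightarrow (x \to ((x \land y) \to x))) \leftrightarrow x = True \leftrightarrow False = False
False ∉ {True, P}.

No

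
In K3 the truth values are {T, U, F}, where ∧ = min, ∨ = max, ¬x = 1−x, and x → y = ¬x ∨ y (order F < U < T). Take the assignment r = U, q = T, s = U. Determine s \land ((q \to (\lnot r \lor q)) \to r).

\lnot r = \lnot U = U
\lnot r \lor q = U \lor T = T
q \to (\lnot r \lor q) = T \to T = T
(q \to (\lnot r \lor q)) \to r = T \to U = U  [\lnot T \lor U]
s \land ((q \to (\lnot r \lor q)) \to r) = U \land U = U

U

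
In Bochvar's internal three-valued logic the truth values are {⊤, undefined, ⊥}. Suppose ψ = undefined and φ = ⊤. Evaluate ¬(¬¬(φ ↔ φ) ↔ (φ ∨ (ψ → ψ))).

undefined

φ ↔ φ = ⊤ ↔ ⊤ = ⊤
¬(φ ↔ φ) = ¬⊤ = ⊥
¬¬(φ ↔ φ) = ¬⊥ = ⊤
ψ → ψ = undefined → undefined = undefined  [any arg is the third value ⇒ result is the third value]
φ ∨ (ψ → ψ) = ⊤ ∨ undefined = undefined
¬¬(φ ↔ φ) ↔ (φ ∨ (ψ → ψ)) = ⊤ ↔ undefined = undefined
¬(¬¬(φ ↔ φ) ↔ (φ ∨ (ψ → ψ))) = ¬undefined = undefined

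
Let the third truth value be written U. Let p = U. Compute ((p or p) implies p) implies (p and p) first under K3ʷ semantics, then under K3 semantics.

In K3ʷ: p or p = U or U = U
(p or p) implies p = U implies U = U
p and p = U and U = U
((p or p) implies p) implies (p and p) = U implies U = U
In K3: p or p = U or U = U
(p or p) implies p = U implies U = U  [not U or U]
p and p = U and U = U
((p or p) implies p) implies (p and p) = U implies U = U

U; U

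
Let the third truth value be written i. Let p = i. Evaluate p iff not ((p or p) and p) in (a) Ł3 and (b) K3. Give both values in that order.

In Ł3: p or p = i or i = i
(p or p) and p = i and i = i
not ((p or p) and p) = not i = i
p iff not ((p or p) and p) = i iff i = T
In K3: p or p = i or i = i
(p or p) and p = i and i = i
not ((p or p) and p) = not i = i
p iff not ((p or p) and p) = i iff i = i
They differ because Ł3 and K3 treat i differently under implication.

T; i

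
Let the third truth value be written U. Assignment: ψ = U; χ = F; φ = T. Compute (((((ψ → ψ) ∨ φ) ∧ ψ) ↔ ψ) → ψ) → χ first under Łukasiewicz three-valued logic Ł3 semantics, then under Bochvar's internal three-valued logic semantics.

In Łukasiewicz three-valued logic Ł3: ψ → ψ = U → U = T  [min(1, 1−½+½)]
(ψ → ψ) ∨ φ = T ∨ T = T
((ψ → ψ) ∨ φ) ∧ ψ = T ∧ U = U
(((ψ → ψ) ∨ φ) ∧ ψ) ↔ ψ = U ↔ U = T
((((ψ → ψ) ∨ φ) ∧ ψ) ↔ ψ) → ψ = T → U = U
(((((ψ → ψ) ∨ φ) ∧ ψ) ↔ ψ) → ψ) → χ = U → F = U
In Bochvar's internal three-valued logic: ψ → ψ = U → U = U
(ψ → ψ) ∨ φ = U ∨ T = U
((ψ → ψ) ∨ φ) ∧ ψ = U ∧ U = U
(((ψ → ψ) ∨ φ) ∧ ψ) ↔ ψ = U ↔ U = U
((((ψ → ψ) ∨ φ) ∧ ψ) ↔ ψ) → ψ = U → U = U
(((((ψ → ψ) ∨ φ) ∧ ψ) ↔ ψ) → ψ) → χ = U → F = U

U; U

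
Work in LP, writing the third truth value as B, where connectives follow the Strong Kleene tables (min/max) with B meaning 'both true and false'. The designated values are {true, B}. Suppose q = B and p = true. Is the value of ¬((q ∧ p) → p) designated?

No

q ∧ p = B ∧ true = B
(q ∧ p) → p = B → true = true  [¬B ∨ true]
¬((q ∧ p) → p) = ¬true = false
false ∉ {true, B}.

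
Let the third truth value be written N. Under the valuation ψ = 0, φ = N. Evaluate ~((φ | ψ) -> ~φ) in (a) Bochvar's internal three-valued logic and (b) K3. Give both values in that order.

In Bochvar's internal three-valued logic: φ | ψ = N | 0 = N
~φ = ~N = N
(φ | ψ) -> ~φ = N -> N = N
~((φ | ψ) -> ~φ) = ~N = N
In K3: φ | ψ = N | 0 = N
~φ = ~N = N
(φ | ψ) -> ~φ = N -> N = N  [~N | N]
~((φ | ψ) -> ~φ) = ~N = N

N; N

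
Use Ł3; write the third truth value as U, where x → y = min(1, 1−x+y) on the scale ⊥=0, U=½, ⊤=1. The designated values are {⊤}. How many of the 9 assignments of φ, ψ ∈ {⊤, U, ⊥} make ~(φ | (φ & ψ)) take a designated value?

Designated under: (φ=⊥, ψ=⊤); (φ=⊥, ψ=U); (φ=⊥, ψ=⊥).

3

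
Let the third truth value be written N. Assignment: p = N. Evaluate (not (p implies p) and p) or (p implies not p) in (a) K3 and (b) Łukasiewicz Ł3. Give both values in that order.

In K3: p implies p = N implies N = N  [not N or N]
not (p implies p) = not N = N
not (p implies p) and p = N and N = N
not p = not N = N
p implies not p = N implies N = N
(not (p implies p) and p) or (p implies not p) = N or N = N
In Łukasiewicz Ł3: p implies p = N implies N = true  [min(1, 1−½+½)]
not (p implies p) = not true = false
not (p implies p) and p = false and N = false
not p = not N = N
p implies not p = N implies N = true
(not (p implies p) and p) or (p implies not p) = false or true = true
They differ because K3 and Łukasiewicz Ł3 treat N differently under implication.

N; true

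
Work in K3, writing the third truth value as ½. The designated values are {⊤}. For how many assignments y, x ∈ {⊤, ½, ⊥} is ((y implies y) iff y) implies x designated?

Of the 9 assignments, 5 give a value in {⊤}.

5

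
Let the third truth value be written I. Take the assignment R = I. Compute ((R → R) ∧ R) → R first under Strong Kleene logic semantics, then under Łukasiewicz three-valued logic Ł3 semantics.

I; ⊤

In Strong Kleene logic: R → R = I → I = I  [¬I ∨ I]
(R → R) ∧ R = I ∧ I = I
((R → R) ∧ R) → R = I → I = I
In Łukasiewicz three-valued logic Ł3: R → R = I → I = ⊤
(R → R) ∧ R = ⊤ ∧ I = I
((R → R) ∧ R) → R = I → I = ⊤
They differ because Strong Kleene logic and Łukasiewicz three-valued logic Ł3 treat I differently under implication.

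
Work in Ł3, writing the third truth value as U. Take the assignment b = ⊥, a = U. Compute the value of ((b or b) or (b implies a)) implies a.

b or b = ⊥ or ⊥ = ⊥
b implies a = ⊥ implies U = ⊤  [min(1, 1−0+½)]
(b or b) or (b implies a) = ⊥ or ⊤ = ⊤
((b or b) or (b implies a)) implies a = ⊤ implies U = U

U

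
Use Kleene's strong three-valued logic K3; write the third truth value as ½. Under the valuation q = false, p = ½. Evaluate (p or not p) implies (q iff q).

true

not p = not ½ = ½
p or not p = ½ or ½ = ½
q iff q = false iff false = true
(p or not p) implies (q iff q) = ½ implies true = true  [not ½ or true]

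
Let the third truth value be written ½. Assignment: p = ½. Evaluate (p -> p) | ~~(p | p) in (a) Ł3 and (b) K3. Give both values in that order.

1; ½

In Ł3: p -> p = ½ -> ½ = 1  [min(1, 1−½+½)]
p | p = ½ | ½ = ½
~(p | p) = ~½ = ½
~~(p | p) = ~½ = ½
(p -> p) | ~~(p | p) = 1 | ½ = 1
In K3: p -> p = ½ -> ½ = ½  [~½ | ½]
p | p = ½ | ½ = ½
~(p | p) = ~½ = ½
~~(p | p) = ~½ = ½
(p -> p) | ~~(p | p) = ½ | ½ = ½
They differ because Ł3 and K3 treat ½ differently under implication.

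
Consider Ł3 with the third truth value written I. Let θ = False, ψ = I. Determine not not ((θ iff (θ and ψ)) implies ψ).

I

θ and ψ = False and I = False
θ iff (θ and ψ) = False iff False = True
(θ iff (θ and ψ)) implies ψ = True implies I = I
not ((θ iff (θ and ψ)) implies ψ) = not I = I
not not ((θ iff (θ and ψ)) implies ψ) = not I = I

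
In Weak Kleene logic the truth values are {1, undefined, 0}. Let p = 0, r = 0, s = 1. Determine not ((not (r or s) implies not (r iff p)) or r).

r or s = 0 or 1 = 1
not (r or s) = not 1 = 0
r iff p = 0 iff 0 = 1
not (r iff p) = not 1 = 0
not (r or s) implies not (r iff p) = 0 implies 0 = 1
(not (r or s) implies not (r iff p)) or r = 1 or 0 = 1
not ((not (r or s) implies not (r iff p)) or r) = not 1 = 0

0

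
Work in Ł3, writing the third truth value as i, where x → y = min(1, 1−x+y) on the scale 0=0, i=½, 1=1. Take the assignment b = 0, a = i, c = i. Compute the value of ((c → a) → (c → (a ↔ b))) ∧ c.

c → a = i → i = 1
a ↔ b = i ↔ 0 = i
c → (a ↔ b) = i → i = 1
(c → a) → (c → (a ↔ b)) = 1 → 1 = 1
((c → a) → (c → (a ↔ b))) ∧ c = 1 ∧ i = i

i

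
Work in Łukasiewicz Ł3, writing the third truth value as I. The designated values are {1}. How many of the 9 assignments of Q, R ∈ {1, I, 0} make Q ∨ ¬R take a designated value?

5

Of the 9 assignments, 5 give a value in {1}.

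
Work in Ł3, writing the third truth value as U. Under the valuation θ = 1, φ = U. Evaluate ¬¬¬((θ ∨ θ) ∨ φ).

θ ∨ θ = 1 ∨ 1 = 1
(θ ∨ θ) ∨ φ = 1 ∨ U = 1
¬((θ ∨ θ) ∨ φ) = ¬1 = 0
¬¬((θ ∨ θ) ∨ φ) = ¬0 = 1
¬¬¬((θ ∨ θ) ∨ φ) = ¬1 = 0

0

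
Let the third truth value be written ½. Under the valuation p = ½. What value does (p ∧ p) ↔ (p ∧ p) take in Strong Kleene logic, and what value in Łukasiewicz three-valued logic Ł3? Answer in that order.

½; T

In Strong Kleene logic: p ∧ p = ½ ∧ ½ = ½
p ∧ p = ½ ∧ ½ = ½
(p ∧ p) ↔ (p ∧ p) = ½ ↔ ½ = ½
In Łukasiewicz three-valued logic Ł3: p ∧ p = ½ ∧ ½ = ½
p ∧ p = ½ ∧ ½ = ½
(p ∧ p) ↔ (p ∧ p) = ½ ↔ ½ = T  [1 − |½−½|]
They differ because Strong Kleene logic and Łukasiewicz three-valued logic Ł3 treat ½ differently under implication.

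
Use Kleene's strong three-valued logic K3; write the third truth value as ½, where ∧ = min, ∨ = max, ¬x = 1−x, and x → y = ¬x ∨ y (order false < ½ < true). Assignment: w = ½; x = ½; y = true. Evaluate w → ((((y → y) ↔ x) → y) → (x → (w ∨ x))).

½

y → y = true → true = true
(y → y) ↔ x = true ↔ ½ = ½
((y → y) ↔ x) → y = ½ → true = true
w ∨ x = ½ ∨ ½ = ½
x → (w ∨ x) = ½ → ½ = ½
(((y → y) ↔ x) → y) → (x → (w ∨ x)) = true → ½ = ½
w → ((((y → y) ↔ x) → y) → (x → (w ∨ x))) = ½ → ½ = ½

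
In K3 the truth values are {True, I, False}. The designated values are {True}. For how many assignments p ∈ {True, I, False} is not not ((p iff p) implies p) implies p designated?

p=True: True ✓
p=I: I ·
p=False: True ✓

2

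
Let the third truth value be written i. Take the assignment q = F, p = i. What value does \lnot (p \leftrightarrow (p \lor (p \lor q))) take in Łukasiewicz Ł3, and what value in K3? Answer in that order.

In Łukasiewicz Ł3: p \lor q = i \lor F = i
p \lor (p \lor q) = i \lor i = i
p \leftrightarrow (p \lor (p \lor q)) = i \leftrightarrow i = T  [1 − |½−½|]
\lnot (p \leftrightarrow (p \lor (p \lor q))) = \lnot T = F
In K3: p \lor q = i \lor F = i
p \lor (p \lor q) = i \lor i = i
p \leftrightarrow (p \lor (p \lor q)) = i \leftrightarrow i = i
\lnot (p \leftrightarrow (p \lor (p \lor q))) = \lnot i = i
They differ because Łukasiewicz Ł3 and K3 treat i differently under implication.

F; i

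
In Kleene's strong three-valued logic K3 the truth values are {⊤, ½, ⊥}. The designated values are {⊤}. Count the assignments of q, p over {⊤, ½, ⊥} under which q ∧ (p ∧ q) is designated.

1

Designated under: (q=⊤, p=⊤).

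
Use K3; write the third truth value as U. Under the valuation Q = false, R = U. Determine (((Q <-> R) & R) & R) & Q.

false

Q <-> R = false <-> U = U
(Q <-> R) & R = U & U = U
((Q <-> R) & R) & R = U & U = U
(((Q <-> R) & R) & R) & Q = U & false = false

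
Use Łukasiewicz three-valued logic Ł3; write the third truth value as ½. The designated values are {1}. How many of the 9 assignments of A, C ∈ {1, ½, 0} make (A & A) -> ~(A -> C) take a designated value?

Of the 9 assignments, 5 give a value in {1}.

5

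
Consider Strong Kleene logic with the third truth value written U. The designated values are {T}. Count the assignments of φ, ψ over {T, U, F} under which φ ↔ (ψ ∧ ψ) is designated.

Designated under: (φ=T, ψ=T); (φ=F, ψ=F).

2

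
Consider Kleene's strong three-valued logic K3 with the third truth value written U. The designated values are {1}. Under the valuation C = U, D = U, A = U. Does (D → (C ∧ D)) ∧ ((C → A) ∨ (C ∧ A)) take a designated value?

C ∧ D = U ∧ U = U
D → (C ∧ D) = U → U = U  [¬U ∨ U]
C → A = U → U = U
C ∧ A = U ∧ U = U
(C → A) ∨ (C ∧ A) = U ∨ U = U
(D → (C ∧ D)) ∧ ((C → A) ∨ (C ∧ A)) = U ∧ U = U
U ∉ {1}.

No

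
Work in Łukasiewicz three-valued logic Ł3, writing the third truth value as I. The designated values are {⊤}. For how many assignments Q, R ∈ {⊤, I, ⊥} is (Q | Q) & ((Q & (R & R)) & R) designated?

Designated under: (Q=⊤, R=⊤).

1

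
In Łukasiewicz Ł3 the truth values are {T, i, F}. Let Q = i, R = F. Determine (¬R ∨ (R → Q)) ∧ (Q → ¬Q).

¬R = ¬F = T
R → Q = F → i = T  [min(1, 1−0+½)]
¬R ∨ (R → Q) = T ∨ T = T
¬Q = ¬i = i
Q → ¬Q = i → i = T
(¬R ∨ (R → Q)) ∧ (Q → ¬Q) = T ∧ T = T

T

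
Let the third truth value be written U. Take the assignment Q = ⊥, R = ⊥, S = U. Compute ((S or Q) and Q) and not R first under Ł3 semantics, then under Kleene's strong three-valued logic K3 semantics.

In Ł3: S or Q = U or ⊥ = U
(S or Q) and Q = U and ⊥ = ⊥
not R = not ⊥ = ⊤
((S or Q) and Q) and not R = ⊥ and ⊤ = ⊥
In Kleene's strong three-valued logic K3: S or Q = U or ⊥ = U
(S or Q) and Q = U and ⊥ = ⊥
not R = not ⊥ = ⊤
((S or Q) and Q) and not R = ⊥ and ⊤ = ⊥

⊥; ⊥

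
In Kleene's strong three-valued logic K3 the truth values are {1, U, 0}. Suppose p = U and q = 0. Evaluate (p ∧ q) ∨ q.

0

p ∧ q = U ∧ 0 = 0
(p ∧ q) ∨ q = 0 ∨ 0 = 0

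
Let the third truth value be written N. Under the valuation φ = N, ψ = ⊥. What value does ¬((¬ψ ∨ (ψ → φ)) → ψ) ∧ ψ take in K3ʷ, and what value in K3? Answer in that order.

N; ⊥

In K3ʷ: ¬ψ = ¬⊥ = ⊤
ψ → φ = ⊥ → N = N
¬ψ ∨ (ψ → φ) = ⊤ ∨ N = N
(¬ψ ∨ (ψ → φ)) → ψ = N → ⊥ = N
¬((¬ψ ∨ (ψ → φ)) → ψ) = ¬N = N
¬((¬ψ ∨ (ψ → φ)) → ψ) ∧ ψ = N ∧ ⊥ = N
In K3: ¬ψ = ¬⊥ = ⊤
ψ → φ = ⊥ → N = ⊤  [¬⊥ ∨ N]
¬ψ ∨ (ψ → φ) = ⊤ ∨ ⊤ = ⊤
(¬ψ ∨ (ψ → φ)) → ψ = ⊤ → ⊥ = ⊥
¬((¬ψ ∨ (ψ → φ)) → ψ) = ¬⊥ = ⊤
¬((¬ψ ∨ (ψ → φ)) → ψ) ∧ ψ = ⊤ ∧ ⊥ = ⊥
They differ because K3ʷ and K3 treat N differently under the binary connectives.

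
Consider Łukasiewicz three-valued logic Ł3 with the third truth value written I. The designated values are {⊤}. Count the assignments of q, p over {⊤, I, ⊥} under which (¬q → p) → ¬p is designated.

Designated under: (q=⊤, p=⊥); (q=I, p=⊥); (q=⊥, p=I); (q=⊥, p=⊥).

4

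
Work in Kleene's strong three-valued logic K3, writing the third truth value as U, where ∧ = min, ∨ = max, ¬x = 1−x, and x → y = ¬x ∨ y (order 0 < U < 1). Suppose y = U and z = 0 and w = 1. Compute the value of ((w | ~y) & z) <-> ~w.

~y = ~U = U
w | ~y = 1 | U = 1
(w | ~y) & z = 1 & 0 = 0
~w = ~1 = 0
((w | ~y) & z) <-> ~w = 0 <-> 0 = 1

1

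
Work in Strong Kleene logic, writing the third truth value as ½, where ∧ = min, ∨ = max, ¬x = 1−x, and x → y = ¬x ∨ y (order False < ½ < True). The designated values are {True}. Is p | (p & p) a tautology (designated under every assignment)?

Countermodel: p=½ gives ½, which is not designated.

No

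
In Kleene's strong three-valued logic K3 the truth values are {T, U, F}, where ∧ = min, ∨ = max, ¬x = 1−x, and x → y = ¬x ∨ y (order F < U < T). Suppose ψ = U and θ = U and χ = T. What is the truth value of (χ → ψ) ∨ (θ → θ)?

U

χ → ψ = T → U = U  [¬T ∨ U]
θ → θ = U → U = U
(χ → ψ) ∨ (θ → θ) = U ∨ U = U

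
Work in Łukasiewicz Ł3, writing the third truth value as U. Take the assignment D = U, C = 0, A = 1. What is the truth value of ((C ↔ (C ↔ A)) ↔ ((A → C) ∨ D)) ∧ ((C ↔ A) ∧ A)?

0

C ↔ A = 0 ↔ 1 = 0
C ↔ (C ↔ A) = 0 ↔ 0 = 1
A → C = 1 → 0 = 0
(A → C) ∨ D = 0 ∨ U = U
(C ↔ (C ↔ A)) ↔ ((A → C) ∨ D) = 1 ↔ U = U  [1 − |1−½|]
C ↔ A = 0 ↔ 1 = 0
(C ↔ A) ∧ A = 0 ∧ 1 = 0
((C ↔ (C ↔ A)) ↔ ((A → C) ∨ D)) ∧ ((C ↔ A) ∧ A) = U ∧ 0 = 0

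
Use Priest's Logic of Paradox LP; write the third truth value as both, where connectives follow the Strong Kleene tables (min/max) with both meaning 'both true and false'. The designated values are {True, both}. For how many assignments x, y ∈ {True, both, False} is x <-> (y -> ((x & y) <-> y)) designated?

Of the 9 assignments, 8 give a value in {True, both}.

8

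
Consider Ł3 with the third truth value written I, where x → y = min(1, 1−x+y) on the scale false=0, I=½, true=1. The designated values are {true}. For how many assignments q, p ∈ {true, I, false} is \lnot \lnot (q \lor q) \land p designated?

1

Designated under: (q=true, p=true).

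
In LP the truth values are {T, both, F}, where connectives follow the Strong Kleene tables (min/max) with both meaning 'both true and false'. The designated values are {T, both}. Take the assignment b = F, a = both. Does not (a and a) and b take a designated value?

No

a and a = both and both = both
not (a and a) = not both = both
not (a and a) and b = both and F = F
F ∉ {T, both}.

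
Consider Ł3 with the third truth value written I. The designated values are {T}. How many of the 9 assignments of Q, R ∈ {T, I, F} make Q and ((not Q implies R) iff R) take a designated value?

Designated under: (Q=T, R=T).

1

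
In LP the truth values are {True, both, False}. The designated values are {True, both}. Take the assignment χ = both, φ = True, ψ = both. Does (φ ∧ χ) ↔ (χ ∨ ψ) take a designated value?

Yes

φ ∧ χ = True ∧ both = both
χ ∨ ψ = both ∨ both = both
(φ ∧ χ) ↔ (χ ∨ ψ) = both ↔ both = both
both ∈ {True, both}.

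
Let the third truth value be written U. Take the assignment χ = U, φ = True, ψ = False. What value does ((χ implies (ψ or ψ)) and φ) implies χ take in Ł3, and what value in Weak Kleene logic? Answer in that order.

In Ł3: ψ or ψ = False or False = False
χ implies (ψ or ψ) = U implies False = U
(χ implies (ψ or ψ)) and φ = U and True = U
((χ implies (ψ or ψ)) and φ) implies χ = U implies U = True
In Weak Kleene logic: ψ or ψ = False or False = False
χ implies (ψ or ψ) = U implies False = U  [any arg is the third value ⇒ result is the third value]
(χ implies (ψ or ψ)) and φ = U and True = U
((χ implies (ψ or ψ)) and φ) implies χ = U implies U = U
They differ because Ł3 and Weak Kleene logic treat U differently under the binary connectives.

True; U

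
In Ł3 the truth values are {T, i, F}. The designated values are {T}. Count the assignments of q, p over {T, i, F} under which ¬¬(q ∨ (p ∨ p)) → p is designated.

Of the 9 assignments, 6 give a value in {T}.

6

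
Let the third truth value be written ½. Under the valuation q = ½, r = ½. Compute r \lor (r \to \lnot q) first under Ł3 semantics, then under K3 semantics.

1; ½

In Ł3: \lnot q = \lnot ½ = ½
r \to \lnot q = ½ \to ½ = 1  [min(1, 1−½+½)]
r \lor (r \to \lnot q) = ½ \lor 1 = 1
In K3: \lnot q = \lnot ½ = ½
r \to \lnot q = ½ \to ½ = ½
r \lor (r \to \lnot q) = ½ \lor ½ = ½
They differ because Ł3 and K3 treat ½ differently under implication.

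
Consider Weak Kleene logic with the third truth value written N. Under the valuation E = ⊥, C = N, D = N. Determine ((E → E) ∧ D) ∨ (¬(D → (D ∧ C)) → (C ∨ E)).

E → E = ⊥ → ⊥ = ⊤
(E → E) ∧ D = ⊤ ∧ N = N
D ∧ C = N ∧ N = N
D → (D ∧ C) = N → N = N  [any arg is the third value ⇒ result is the third value]
¬(D → (D ∧ C)) = ¬N = N
C ∨ E = N ∨ ⊥ = N
¬(D → (D ∧ C)) → (C ∨ E) = N → N = N
((E → E) ∧ D) ∨ (¬(D → (D ∧ C)) → (C ∨ E)) = N ∨ N = N

N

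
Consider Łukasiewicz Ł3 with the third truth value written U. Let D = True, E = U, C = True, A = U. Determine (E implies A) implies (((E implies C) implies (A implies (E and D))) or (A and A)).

True

E implies A = U implies U = True  [min(1, 1−½+½)]
E implies C = U implies True = True
E and D = U and True = U
A implies (E and D) = U implies U = True
(E implies C) implies (A implies (E and D)) = True implies True = True
A and A = U and U = U
((E implies C) implies (A implies (E and D))) or (A and A) = True or U = True
(E implies A) implies (((E implies C) implies (A implies (E and D))) or (A and A)) = True implies True = True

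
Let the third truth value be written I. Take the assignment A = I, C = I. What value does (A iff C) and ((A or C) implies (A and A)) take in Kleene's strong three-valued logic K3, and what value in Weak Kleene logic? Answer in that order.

In Kleene's strong three-valued logic K3: A iff C = I iff I = I
A or C = I or I = I
A and A = I and I = I
(A or C) implies (A and A) = I implies I = I
(A iff C) and ((A or C) implies (A and A)) = I and I = I
In Weak Kleene logic: A iff C = I iff I = I
A or C = I or I = I
A and A = I and I = I
(A or C) implies (A and A) = I implies I = I  [any arg is the third value ⇒ result is the third value]
(A iff C) and ((A or C) implies (A and A)) = I and I = I

I; I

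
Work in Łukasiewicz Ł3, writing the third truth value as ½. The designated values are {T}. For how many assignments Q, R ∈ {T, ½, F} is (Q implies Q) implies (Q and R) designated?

Designated under: (Q=T, R=T).

1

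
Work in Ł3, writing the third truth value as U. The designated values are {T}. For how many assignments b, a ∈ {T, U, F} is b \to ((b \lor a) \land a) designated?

Of the 9 assignments, 6 give a value in {T}.

6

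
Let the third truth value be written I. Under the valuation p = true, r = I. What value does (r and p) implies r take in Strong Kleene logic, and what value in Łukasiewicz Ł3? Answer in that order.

In Strong Kleene logic: r and p = I and true = I
(r and p) implies r = I implies I = I  [not I or I]
In Łukasiewicz Ł3: r and p = I and true = I
(r and p) implies r = I implies I = true  [min(1, 1−½+½)]
They differ because Strong Kleene logic and Łukasiewicz Ł3 treat I differently under implication.

I; true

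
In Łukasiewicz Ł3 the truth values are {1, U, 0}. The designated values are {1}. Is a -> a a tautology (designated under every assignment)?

Yes

Every assignment of a over {1, U, 0} gives a value in {1}.
In particular, with a=U: a -> a = 1.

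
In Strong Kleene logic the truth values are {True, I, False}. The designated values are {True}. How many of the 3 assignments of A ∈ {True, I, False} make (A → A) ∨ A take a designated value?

A=True: True ✓
A=I: I ·
A=False: True ✓

2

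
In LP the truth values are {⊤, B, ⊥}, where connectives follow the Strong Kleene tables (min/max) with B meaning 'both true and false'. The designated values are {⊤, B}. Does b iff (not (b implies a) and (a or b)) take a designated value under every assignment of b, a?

No

Countermodel: b=⊤, a=⊤ gives ⊥, which is not designated.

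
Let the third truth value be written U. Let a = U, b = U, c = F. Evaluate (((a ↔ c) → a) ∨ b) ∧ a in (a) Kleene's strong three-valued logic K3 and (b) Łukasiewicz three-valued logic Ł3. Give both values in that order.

In Kleene's strong three-valued logic K3: a ↔ c = U ↔ F = U
(a ↔ c) → a = U → U = U  [¬U ∨ U]
((a ↔ c) → a) ∨ b = U ∨ U = U
(((a ↔ c) → a) ∨ b) ∧ a = U ∧ U = U
In Łukasiewicz three-valued logic Ł3: a ↔ c = U ↔ F = U  [1 − |½−0|]
(a ↔ c) → a = U → U = T
((a ↔ c) → a) ∨ b = T ∨ U = T
(((a ↔ c) → a) ∨ b) ∧ a = T ∧ U = U

U; U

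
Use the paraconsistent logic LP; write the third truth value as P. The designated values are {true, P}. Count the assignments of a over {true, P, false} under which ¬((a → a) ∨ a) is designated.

a=true: false ·
a=P: P ✓
a=false: false ·

1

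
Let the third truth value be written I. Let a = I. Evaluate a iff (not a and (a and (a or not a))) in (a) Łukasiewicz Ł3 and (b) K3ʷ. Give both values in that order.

In Łukasiewicz Ł3: not a = not I = I
not a = not I = I
a or not a = I or I = I
a and (a or not a) = I and I = I
not a and (a and (a or not a)) = I and I = I
a iff (not a and (a and (a or not a))) = I iff I = True  [1 − |½−½|]
In K3ʷ: not a = not I = I
not a = not I = I
a or not a = I or I = I
a and (a or not a) = I and I = I
not a and (a and (a or not a)) = I and I = I
a iff (not a and (a and (a or not a))) = I iff I = I
They differ because Łukasiewicz Ł3 and K3ʷ treat I differently under the binary connectives.

True; I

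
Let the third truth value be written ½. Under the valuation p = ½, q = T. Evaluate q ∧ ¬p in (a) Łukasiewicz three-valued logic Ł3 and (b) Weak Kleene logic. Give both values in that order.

½; ½

In Łukasiewicz three-valued logic Ł3: ¬p = ¬½ = ½
q ∧ ¬p = T ∧ ½ = ½
In Weak Kleene logic: ¬p = ¬½ = ½
q ∧ ¬p = T ∧ ½ = ½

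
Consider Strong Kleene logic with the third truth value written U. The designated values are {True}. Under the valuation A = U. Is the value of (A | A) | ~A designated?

A | A = U | U = U
~A = ~U = U
(A | A) | ~A = U | U = U
U ∉ {True}.

No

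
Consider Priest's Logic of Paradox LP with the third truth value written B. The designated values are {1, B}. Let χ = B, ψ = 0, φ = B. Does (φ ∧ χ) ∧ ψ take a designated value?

No

φ ∧ χ = B ∧ B = B
(φ ∧ χ) ∧ ψ = B ∧ 0 = 0
0 ∉ {1, B}.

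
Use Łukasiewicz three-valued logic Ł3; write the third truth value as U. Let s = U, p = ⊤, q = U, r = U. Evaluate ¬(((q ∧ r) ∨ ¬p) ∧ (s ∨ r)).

U

q ∧ r = U ∧ U = U
¬p = ¬⊤ = ⊥
(q ∧ r) ∨ ¬p = U ∨ ⊥ = U
s ∨ r = U ∨ U = U
((q ∧ r) ∨ ¬p) ∧ (s ∨ r) = U ∧ U = U
¬(((q ∧ r) ∨ ¬p) ∧ (s ∨ r)) = ¬U = U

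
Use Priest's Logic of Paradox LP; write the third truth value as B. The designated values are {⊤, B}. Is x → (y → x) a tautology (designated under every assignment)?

Every assignment of x, y over {⊤, B, ⊥} gives a value in {⊤, B}.
In particular, with x=B, y=B: x → (y → x) = B.

Yes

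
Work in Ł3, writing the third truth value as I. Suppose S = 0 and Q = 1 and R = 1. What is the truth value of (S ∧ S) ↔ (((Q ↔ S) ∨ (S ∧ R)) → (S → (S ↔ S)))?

S ∧ S = 0 ∧ 0 = 0
Q ↔ S = 1 ↔ 0 = 0
S ∧ R = 0 ∧ 1 = 0
(Q ↔ S) ∨ (S ∧ R) = 0 ∨ 0 = 0
S ↔ S = 0 ↔ 0 = 1
S → (S ↔ S) = 0 → 1 = 1
((Q ↔ S) ∨ (S ∧ R)) → (S → (S ↔ S)) = 0 → 1 = 1
(S ∧ S) ↔ (((Q ↔ S) ∨ (S ∧ R)) → (S → (S ↔ S))) = 0 ↔ 1 = 0

0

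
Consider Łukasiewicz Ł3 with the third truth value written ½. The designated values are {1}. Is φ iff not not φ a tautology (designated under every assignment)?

Yes

Every assignment of φ over {1, ½, 0} gives a value in {1}.
In particular, with φ=½: φ iff not not φ = 1.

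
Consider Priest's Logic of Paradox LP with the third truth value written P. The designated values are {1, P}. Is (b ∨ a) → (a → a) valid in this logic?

Yes

Every assignment of b, a over {1, P, 0} gives a value in {1, P}.
In particular, with b=P, a=P: (b ∨ a) → (a → a) = P.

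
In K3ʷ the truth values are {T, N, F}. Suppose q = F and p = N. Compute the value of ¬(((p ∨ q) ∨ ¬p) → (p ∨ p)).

p ∨ q = N ∨ F = N
¬p = ¬N = N
(p ∨ q) ∨ ¬p = N ∨ N = N
p ∨ p = N ∨ N = N
((p ∨ q) ∨ ¬p) → (p ∨ p) = N → N = N  [any arg is the third value ⇒ result is the third value]
¬(((p ∨ q) ∨ ¬p) → (p ∨ p)) = ¬N = N

N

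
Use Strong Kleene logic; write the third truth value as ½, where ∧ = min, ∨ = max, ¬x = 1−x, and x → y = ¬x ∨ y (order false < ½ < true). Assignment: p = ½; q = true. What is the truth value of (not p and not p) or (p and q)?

not p = not ½ = ½
not p = not ½ = ½
not p and not p = ½ and ½ = ½
p and q = ½ and true = ½
(not p and not p) or (p and q) = ½ or ½ = ½

½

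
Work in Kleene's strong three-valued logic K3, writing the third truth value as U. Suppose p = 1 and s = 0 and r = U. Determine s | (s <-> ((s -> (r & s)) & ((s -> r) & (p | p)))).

0

r & s = U & 0 = 0
s -> (r & s) = 0 -> 0 = 1
s -> r = 0 -> U = 1  [~0 | U]
p | p = 1 | 1 = 1
(s -> r) & (p | p) = 1 & 1 = 1
(s -> (r & s)) & ((s -> r) & (p | p)) = 1 & 1 = 1
s <-> ((s -> (r & s)) & ((s -> r) & (p | p))) = 0 <-> 1 = 0
s | (s <-> ((s -> (r & s)) & ((s -> r) & (p | p)))) = 0 | 0 = 0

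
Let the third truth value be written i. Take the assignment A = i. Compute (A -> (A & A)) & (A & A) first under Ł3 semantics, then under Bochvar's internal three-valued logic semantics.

i; i

In Ł3: A & A = i & i = i
A -> (A & A) = i -> i = true
A & A = i & i = i
(A -> (A & A)) & (A & A) = true & i = i
In Bochvar's internal three-valued logic: A & A = i & i = i
A -> (A & A) = i -> i = i
A & A = i & i = i
(A -> (A & A)) & (A & A) = i & i = i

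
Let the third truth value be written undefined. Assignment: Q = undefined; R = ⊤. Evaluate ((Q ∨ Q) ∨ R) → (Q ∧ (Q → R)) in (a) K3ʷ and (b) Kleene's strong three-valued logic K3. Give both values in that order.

In K3ʷ: Q ∨ Q = undefined ∨ undefined = undefined
(Q ∨ Q) ∨ R = undefined ∨ ⊤ = undefined
Q → R = undefined → ⊤ = undefined  [any arg is the third value ⇒ result is the third value]
Q ∧ (Q → R) = undefined ∧ undefined = undefined
((Q ∨ Q) ∨ R) → (Q ∧ (Q → R)) = undefined → undefined = undefined
In Kleene's strong three-valued logic K3: Q ∨ Q = undefined ∨ undefined = undefined
(Q ∨ Q) ∨ R = undefined ∨ ⊤ = ⊤
Q → R = undefined → ⊤ = ⊤  [¬undefined ∨ ⊤]
Q ∧ (Q → R) = undefined ∧ ⊤ = undefined
((Q ∨ Q) ∨ R) → (Q ∧ (Q → R)) = ⊤ → undefined = undefined

undefined; undefined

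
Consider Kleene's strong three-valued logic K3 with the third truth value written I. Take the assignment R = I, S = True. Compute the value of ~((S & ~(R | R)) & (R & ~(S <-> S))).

R | R = I | I = I
~(R | R) = ~I = I
S & ~(R | R) = True & I = I
S <-> S = True <-> True = True
~(S <-> S) = ~True = False
R & ~(S <-> S) = I & False = False
(S & ~(R | R)) & (R & ~(S <-> S)) = I & False = False
~((S & ~(R | R)) & (R & ~(S <-> S))) = ~False = True

True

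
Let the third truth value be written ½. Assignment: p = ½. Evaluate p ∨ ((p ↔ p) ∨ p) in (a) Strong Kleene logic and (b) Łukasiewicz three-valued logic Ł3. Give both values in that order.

½; True

In Strong Kleene logic: p ↔ p = ½ ↔ ½ = ½
(p ↔ p) ∨ p = ½ ∨ ½ = ½
p ∨ ((p ↔ p) ∨ p) = ½ ∨ ½ = ½
In Łukasiewicz three-valued logic Ł3: p ↔ p = ½ ↔ ½ = True  [1 − |½−½|]
(p ↔ p) ∨ p = True ∨ ½ = True
p ∨ ((p ↔ p) ∨ p) = ½ ∨ True = True
They differ because Strong Kleene logic and Łukasiewicz three-valued logic Ł3 treat ½ differently under implication.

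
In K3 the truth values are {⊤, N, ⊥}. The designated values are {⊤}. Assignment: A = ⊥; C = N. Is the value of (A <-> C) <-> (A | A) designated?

No

A <-> C = ⊥ <-> N = N
A | A = ⊥ | ⊥ = ⊥
(A <-> C) <-> (A | A) = N <-> ⊥ = N
N ∉ {⊤}.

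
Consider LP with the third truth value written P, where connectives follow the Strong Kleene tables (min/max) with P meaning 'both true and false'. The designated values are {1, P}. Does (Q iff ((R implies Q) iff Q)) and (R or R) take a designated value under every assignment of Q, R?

Countermodel: Q=1, R=0 gives 0, which is not designated.

No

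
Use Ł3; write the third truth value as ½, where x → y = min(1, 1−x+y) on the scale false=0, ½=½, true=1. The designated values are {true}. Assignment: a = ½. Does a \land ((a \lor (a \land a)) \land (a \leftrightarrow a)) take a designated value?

No

a \land a = ½ \land ½ = ½
a \lor (a \land a) = ½ \lor ½ = ½
a \leftrightarrow a = ½ \leftrightarrow ½ = true
(a \lor (a \land a)) \land (a \leftrightarrow a) = ½ \land true = ½
a \land ((a \lor (a \land a)) \land (a \leftrightarrow a)) = ½ \land ½ = ½
½ ∉ {true}.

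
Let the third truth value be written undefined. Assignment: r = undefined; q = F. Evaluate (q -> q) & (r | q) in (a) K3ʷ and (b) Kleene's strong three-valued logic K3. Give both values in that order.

undefined; undefined

In K3ʷ: q -> q = F -> F = T
r | q = undefined | F = undefined
(q -> q) & (r | q) = T & undefined = undefined
In Kleene's strong three-valued logic K3: q -> q = F -> F = T
r | q = undefined | F = undefined
(q -> q) & (r | q) = T & undefined = undefined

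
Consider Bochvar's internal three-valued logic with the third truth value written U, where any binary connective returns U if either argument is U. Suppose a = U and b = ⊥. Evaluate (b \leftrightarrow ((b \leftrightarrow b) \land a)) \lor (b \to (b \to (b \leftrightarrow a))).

b \leftrightarrow b = ⊥ \leftrightarrow ⊥ = ⊤
(b \leftrightarrow b) \land a = ⊤ \land U = U
b \leftrightarrow ((b \leftrightarrow b) \land a) = ⊥ \leftrightarrow U = U
b \leftrightarrow a = ⊥ \leftrightarrow U = U
b \to (b \leftrightarrow a) = ⊥ \to U = U  [any arg is the third value ⇒ result is the third value]
b \to (b \to (b \leftrightarrow a)) = ⊥ \to U = U
(b \leftrightarrow ((b \leftrightarrow b) \land a)) \lor (b \to (b \to (b \leftrightarrow a))) = U \lor U = U

U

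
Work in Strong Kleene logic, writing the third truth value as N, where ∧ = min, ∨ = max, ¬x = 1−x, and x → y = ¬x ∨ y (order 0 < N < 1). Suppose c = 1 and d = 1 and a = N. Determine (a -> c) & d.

1

a -> c = N -> 1 = 1  [~N | 1]
(a -> c) & d = 1 & 1 = 1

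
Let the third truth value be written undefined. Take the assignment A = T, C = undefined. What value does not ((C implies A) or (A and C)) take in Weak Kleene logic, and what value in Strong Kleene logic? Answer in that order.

undefined; F

In Weak Kleene logic: C implies A = undefined implies T = undefined  [any arg is the third value ⇒ result is the third value]
A and C = T and undefined = undefined
(C implies A) or (A and C) = undefined or undefined = undefined
not ((C implies A) or (A and C)) = not undefined = undefined
In Strong Kleene logic: C implies A = undefined implies T = T  [not undefined or T]
A and C = T and undefined = undefined
(C implies A) or (A and C) = T or undefined = T
not ((C implies A) or (A and C)) = not T = F
They differ because Weak Kleene logic and Strong Kleene logic treat undefined differently under the binary connectives.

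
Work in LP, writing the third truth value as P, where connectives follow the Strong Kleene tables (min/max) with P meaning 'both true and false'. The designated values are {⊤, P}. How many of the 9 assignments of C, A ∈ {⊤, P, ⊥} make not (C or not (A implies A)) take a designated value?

Of the 9 assignments, 6 give a value in {⊤, P}.

6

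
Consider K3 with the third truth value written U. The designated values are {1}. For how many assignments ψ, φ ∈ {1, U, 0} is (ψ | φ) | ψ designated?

5

Of the 9 assignments, 5 give a value in {1}.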